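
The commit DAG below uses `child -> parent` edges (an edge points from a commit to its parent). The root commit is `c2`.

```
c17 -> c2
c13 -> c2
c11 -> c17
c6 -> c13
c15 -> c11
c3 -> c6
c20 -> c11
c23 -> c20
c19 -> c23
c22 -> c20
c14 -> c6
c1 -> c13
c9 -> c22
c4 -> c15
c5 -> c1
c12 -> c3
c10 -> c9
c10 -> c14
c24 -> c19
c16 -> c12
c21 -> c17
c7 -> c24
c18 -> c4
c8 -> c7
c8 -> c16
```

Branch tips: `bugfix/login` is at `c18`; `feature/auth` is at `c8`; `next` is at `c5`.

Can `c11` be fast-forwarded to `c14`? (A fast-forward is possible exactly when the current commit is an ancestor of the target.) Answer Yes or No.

No

A fast-forward from c11 to c14 is possible iff c11 is an ancestor of c14.
Ancestors of c14: {c13, c14, c2, c6}.
c11 is not among them, so fast-forward is not possible.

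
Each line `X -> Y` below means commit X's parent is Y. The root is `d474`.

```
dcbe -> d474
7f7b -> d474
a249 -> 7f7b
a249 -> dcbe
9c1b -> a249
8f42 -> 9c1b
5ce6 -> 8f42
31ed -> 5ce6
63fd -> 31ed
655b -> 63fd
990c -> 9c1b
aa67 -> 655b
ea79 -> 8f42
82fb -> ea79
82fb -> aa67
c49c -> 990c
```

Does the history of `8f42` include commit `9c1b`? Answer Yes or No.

Ancestors of 8f42 (commits reachable by following parents): {7f7b, 8f42, 9c1b, a249, d474, dcbe}.
9c1b is in that set, so it is an ancestor of 8f42.

Yes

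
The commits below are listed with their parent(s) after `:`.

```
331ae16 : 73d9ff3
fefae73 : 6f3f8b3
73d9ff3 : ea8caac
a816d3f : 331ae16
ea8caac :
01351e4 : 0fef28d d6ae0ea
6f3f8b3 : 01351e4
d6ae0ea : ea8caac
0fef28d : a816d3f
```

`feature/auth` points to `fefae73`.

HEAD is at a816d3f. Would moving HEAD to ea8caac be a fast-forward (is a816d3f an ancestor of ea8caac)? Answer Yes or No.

A fast-forward from a816d3f to ea8caac is possible iff a816d3f is an ancestor of ea8caac.
Ancestors of ea8caac: {ea8caac}.
a816d3f is not among them, so fast-forward is not possible.

No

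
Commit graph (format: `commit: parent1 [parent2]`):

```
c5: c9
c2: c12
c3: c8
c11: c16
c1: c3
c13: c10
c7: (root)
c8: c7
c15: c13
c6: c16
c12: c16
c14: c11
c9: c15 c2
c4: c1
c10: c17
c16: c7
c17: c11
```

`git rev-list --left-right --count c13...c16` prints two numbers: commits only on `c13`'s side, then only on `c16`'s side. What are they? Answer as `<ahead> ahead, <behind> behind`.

4 ahead, 0 behind

Reachable from c13: {c10, c11, c13, c16, c17, c7}.
Reachable from c16: {c16, c7}.
Only in c13's history (ahead): {c10, c11, c13, c17} — 4.
Only in c16's history (behind): {} — 0.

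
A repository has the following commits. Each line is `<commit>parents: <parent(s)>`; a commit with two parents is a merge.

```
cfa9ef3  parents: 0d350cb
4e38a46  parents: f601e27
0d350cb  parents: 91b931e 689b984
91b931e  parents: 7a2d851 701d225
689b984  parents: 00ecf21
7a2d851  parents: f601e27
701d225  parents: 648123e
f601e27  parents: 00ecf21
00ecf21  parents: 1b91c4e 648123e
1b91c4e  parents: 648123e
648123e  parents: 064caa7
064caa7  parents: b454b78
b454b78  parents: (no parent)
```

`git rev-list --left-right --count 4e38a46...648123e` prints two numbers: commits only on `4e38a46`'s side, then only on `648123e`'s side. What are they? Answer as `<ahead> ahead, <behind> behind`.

4 ahead, 0 behind

Reachable from 4e38a46: {00ecf21, 064caa7, 1b91c4e, 4e38a46, 648123e, b454b78, f601e27}.
Reachable from 648123e: {064caa7, 648123e, b454b78}.
Only in 4e38a46's history (ahead): {00ecf21, 1b91c4e, 4e38a46, f601e27} — 4.
Only in 648123e's history (behind): {} — 0.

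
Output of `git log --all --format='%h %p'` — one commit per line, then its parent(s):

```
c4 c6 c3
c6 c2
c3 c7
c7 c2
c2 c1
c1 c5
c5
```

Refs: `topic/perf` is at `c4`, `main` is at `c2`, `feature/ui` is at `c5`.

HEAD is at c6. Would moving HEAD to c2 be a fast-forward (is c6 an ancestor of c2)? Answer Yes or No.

A fast-forward from c6 to c2 is possible iff c6 is an ancestor of c2.
Ancestors of c2: {c1, c2, c5}.
c6 is not among them, so fast-forward is not possible.

No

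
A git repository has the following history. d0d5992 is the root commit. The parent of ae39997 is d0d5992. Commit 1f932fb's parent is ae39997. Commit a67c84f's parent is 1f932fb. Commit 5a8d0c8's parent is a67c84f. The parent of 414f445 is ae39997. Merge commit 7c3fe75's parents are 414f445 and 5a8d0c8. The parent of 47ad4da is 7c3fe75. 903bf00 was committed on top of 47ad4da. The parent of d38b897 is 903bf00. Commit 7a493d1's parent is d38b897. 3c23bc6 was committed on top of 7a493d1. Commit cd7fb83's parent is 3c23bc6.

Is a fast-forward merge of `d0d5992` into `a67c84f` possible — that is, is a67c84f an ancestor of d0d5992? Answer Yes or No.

A fast-forward from a67c84f to d0d5992 is possible iff a67c84f is an ancestor of d0d5992.
Ancestors of d0d5992: {d0d5992}.
a67c84f is not among them, so fast-forward is not possible.

No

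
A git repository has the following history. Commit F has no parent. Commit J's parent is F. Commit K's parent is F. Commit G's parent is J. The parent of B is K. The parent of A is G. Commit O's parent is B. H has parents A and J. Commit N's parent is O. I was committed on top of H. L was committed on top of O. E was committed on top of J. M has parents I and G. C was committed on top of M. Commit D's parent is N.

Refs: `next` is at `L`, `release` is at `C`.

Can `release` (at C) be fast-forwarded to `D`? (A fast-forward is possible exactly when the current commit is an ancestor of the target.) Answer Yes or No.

A fast-forward from C to D is possible iff C is an ancestor of D.
Ancestors of D: {B, D, F, K, N, O}.
C is not among them, so fast-forward is not possible.

No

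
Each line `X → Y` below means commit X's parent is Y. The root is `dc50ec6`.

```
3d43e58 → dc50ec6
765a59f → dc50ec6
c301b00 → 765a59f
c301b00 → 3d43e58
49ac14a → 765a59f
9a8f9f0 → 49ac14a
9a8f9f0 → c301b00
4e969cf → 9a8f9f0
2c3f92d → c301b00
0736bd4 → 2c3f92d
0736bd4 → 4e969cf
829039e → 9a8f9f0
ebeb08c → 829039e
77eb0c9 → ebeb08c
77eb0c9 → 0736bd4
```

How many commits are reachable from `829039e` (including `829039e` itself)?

Walking parent pointers from 829039e: reachable set = {3d43e58, 49ac14a, 765a59f, 829039e, 9a8f9f0, c301b00, dc50ec6}.
That is 7 commits.

7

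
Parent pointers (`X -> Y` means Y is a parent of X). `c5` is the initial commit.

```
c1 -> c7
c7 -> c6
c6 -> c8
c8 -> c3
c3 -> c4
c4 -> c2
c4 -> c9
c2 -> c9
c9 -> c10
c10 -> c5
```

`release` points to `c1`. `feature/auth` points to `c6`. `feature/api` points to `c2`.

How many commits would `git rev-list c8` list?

Walking parent pointers from c8: reachable set = {c10, c2, c3, c4, c5, c8, c9}.
That is 7 commits.

7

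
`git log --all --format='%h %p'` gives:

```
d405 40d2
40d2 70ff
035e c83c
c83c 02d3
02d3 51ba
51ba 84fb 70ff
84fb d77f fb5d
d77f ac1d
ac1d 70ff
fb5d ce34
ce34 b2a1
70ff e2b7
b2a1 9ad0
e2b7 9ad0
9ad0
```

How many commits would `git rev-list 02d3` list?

Walking parent pointers from 02d3: reachable set = {02d3, 51ba, 70ff, 84fb, 9ad0, ac1d, b2a1, ce34, d77f, e2b7, fb5d}.
That is 11 commits.

11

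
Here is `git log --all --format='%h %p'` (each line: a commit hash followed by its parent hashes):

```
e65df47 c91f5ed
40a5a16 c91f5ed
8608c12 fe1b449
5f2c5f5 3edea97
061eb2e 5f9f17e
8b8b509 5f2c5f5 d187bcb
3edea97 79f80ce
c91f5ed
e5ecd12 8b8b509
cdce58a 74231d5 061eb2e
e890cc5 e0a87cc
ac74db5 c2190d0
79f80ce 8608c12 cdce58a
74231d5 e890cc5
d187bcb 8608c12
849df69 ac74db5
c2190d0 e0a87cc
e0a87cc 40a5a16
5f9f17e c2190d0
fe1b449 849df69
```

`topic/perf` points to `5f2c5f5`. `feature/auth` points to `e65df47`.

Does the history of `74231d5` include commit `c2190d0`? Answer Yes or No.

Ancestors of 74231d5: {40a5a16, 74231d5, c91f5ed, e0a87cc, e890cc5}.
c2190d0 is not in that set, so it is not an ancestor of 74231d5.

No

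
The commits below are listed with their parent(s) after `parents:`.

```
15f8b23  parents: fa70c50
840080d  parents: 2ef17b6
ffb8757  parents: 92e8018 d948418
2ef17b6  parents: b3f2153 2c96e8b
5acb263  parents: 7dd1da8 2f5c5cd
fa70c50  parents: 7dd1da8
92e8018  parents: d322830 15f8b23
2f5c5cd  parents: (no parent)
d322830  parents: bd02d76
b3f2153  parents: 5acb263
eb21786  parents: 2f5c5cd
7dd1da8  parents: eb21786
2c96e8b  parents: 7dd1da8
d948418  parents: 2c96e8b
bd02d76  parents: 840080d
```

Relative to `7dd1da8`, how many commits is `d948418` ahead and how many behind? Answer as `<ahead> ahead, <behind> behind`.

Reachable from d948418: {2c96e8b, 2f5c5cd, 7dd1da8, d948418, eb21786}.
Reachable from 7dd1da8: {2f5c5cd, 7dd1da8, eb21786}.
Only in d948418's history (ahead): {2c96e8b, d948418} — 2.
Only in 7dd1da8's history (behind): {} — 0.

2 ahead, 0 behind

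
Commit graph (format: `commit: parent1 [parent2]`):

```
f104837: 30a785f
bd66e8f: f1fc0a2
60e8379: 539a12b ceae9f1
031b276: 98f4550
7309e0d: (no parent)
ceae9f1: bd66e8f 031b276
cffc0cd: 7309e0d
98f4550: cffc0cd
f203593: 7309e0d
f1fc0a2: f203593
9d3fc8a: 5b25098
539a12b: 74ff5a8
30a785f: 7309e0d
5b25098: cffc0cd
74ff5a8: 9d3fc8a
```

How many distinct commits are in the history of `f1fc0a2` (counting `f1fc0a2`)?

3

Walking parent pointers from f1fc0a2: reachable set = {7309e0d, f1fc0a2, f203593}.
That is 3 commits.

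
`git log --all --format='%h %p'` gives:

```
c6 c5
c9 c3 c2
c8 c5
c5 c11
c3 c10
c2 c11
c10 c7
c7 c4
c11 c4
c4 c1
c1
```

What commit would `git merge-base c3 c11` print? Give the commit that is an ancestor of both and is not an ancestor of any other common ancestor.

Ancestors of c3: {c1, c10, c3, c4, c7}.
Ancestors of c11: {c1, c11, c4}.
Common ancestors: {c1, c4}.
Among these, c4 is not an ancestor of any other common ancestor — it is the merge base.

c4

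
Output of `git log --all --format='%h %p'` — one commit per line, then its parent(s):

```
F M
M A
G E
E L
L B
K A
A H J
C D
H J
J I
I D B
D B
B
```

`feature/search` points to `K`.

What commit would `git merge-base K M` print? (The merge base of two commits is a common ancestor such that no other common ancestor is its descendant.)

A

Ancestors of K: {A, B, D, H, I, J, K}.
Ancestors of M: {A, B, D, H, I, J, M}.
Common ancestors: {A, B, D, H, I, J}.
Among these, A is not an ancestor of any other common ancestor — it is the merge base.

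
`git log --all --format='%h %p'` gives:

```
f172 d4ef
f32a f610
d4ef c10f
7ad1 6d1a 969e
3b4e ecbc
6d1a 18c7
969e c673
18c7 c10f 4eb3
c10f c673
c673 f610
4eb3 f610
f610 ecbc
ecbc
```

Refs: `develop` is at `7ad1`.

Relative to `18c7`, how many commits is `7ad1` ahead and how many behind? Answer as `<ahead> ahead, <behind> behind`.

3 ahead, 0 behind

Reachable from 7ad1: {18c7, 4eb3, 6d1a, 7ad1, 969e, c10f, c673, ecbc, f610}.
Reachable from 18c7: {18c7, 4eb3, c10f, c673, ecbc, f610}.
Only in 7ad1's history (ahead): {6d1a, 7ad1, 969e} — 3.
Only in 18c7's history (behind): {} — 0.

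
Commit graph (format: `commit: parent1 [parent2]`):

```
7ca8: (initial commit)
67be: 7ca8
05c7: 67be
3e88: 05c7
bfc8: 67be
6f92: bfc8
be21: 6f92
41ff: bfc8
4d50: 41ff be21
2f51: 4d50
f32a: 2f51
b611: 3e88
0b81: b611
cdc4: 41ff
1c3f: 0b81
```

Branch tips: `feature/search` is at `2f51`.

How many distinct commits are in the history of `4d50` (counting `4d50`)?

7

Walking parent pointers from 4d50: reachable set = {41ff, 4d50, 67be, 6f92, 7ca8, be21, bfc8}.
That is 7 commits.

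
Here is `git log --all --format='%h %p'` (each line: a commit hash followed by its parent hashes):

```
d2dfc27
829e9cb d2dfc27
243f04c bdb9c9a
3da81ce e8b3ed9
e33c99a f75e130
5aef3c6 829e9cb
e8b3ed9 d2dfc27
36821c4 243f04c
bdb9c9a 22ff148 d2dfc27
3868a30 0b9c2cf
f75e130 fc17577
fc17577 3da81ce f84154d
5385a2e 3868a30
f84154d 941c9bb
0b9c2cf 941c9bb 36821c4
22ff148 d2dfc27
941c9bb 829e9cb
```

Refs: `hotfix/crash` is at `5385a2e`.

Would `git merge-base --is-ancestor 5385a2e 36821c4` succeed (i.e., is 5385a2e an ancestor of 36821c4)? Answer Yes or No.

Ancestors of 36821c4: {22ff148, 243f04c, 36821c4, bdb9c9a, d2dfc27}.
5385a2e is not in that set, so it is not an ancestor of 36821c4.

No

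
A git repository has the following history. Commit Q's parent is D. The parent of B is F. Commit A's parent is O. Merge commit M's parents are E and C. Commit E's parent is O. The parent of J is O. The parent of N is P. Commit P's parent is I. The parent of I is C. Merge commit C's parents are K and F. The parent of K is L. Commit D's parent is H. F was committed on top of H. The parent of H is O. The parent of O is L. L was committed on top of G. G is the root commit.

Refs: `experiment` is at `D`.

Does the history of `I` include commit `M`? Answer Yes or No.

Ancestors of I: {C, F, G, H, I, K, L, O}.
M is not in that set, so it is not an ancestor of I.

No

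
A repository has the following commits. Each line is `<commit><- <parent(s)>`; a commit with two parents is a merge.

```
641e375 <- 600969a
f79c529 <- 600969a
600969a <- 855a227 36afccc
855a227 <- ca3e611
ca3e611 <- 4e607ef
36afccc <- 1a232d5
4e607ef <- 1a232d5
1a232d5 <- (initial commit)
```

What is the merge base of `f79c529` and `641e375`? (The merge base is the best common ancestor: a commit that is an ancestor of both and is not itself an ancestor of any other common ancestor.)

600969a

Ancestors of f79c529: {1a232d5, 36afccc, 4e607ef, 600969a, 855a227, ca3e611, f79c529}.
Ancestors of 641e375: {1a232d5, 36afccc, 4e607ef, 600969a, 641e375, 855a227, ca3e611}.
Common ancestors: {1a232d5, 36afccc, 4e607ef, 600969a, 855a227, ca3e611}.
Among these, 600969a is not an ancestor of any other common ancestor — it is the merge base.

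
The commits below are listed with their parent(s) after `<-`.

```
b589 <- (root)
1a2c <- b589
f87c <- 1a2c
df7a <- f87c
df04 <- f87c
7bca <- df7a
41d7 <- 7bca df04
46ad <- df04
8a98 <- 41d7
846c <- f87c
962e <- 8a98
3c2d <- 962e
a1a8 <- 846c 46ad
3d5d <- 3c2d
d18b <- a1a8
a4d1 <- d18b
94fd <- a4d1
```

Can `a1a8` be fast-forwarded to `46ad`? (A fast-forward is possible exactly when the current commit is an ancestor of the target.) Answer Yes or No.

A fast-forward from a1a8 to 46ad is possible iff a1a8 is an ancestor of 46ad.
Ancestors of 46ad: {1a2c, 46ad, b589, df04, f87c}.
a1a8 is not among them, so fast-forward is not possible.

No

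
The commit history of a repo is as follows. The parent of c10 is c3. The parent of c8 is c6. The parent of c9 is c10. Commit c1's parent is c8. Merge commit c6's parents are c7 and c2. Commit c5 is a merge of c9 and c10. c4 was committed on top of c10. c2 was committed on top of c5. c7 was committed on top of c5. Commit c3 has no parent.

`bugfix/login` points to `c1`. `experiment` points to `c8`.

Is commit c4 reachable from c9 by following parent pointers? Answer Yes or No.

No

Ancestors of c9: {c10, c3, c9}.
c4 is not in that set, so it is not an ancestor of c9.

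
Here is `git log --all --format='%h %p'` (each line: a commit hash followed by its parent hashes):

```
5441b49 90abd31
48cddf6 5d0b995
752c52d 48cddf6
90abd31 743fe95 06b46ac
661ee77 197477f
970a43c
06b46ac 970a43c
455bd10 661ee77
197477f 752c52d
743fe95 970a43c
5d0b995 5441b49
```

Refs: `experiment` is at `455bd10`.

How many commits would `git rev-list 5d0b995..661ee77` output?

Reachable from 661ee77: {06b46ac, 197477f, 48cddf6, 5441b49, 5d0b995, 661ee77, 743fe95, 752c52d, 90abd31, 970a43c}.
Reachable from 5d0b995: {06b46ac, 5441b49, 5d0b995, 743fe95, 90abd31, 970a43c}.
In 661ee77's history but not 5d0b995's: {197477f, 48cddf6, 661ee77, 752c52d} — 4 commits.

4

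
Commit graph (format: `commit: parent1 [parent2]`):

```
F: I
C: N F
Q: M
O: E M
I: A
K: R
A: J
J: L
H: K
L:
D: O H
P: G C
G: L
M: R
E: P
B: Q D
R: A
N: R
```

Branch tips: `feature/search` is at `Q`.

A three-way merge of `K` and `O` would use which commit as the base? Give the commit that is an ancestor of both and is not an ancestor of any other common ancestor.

R

Ancestors of K: {A, J, K, L, R}.
Ancestors of O: {A, C, E, F, G, I, J, L, M, N, O, P, R}.
Common ancestors: {A, J, L, R}.
Among these, R is not an ancestor of any other common ancestor — it is the merge base.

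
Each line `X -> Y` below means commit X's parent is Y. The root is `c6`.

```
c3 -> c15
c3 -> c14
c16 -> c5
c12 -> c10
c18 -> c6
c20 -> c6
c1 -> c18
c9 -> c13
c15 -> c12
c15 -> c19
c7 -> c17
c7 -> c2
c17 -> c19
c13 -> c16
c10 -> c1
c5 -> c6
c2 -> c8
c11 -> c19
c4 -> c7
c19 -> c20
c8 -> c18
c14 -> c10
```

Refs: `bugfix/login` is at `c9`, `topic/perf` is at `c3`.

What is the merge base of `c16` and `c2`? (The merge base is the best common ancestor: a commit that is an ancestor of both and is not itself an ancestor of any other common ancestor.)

c6

Ancestors of c16: {c16, c5, c6}.
Ancestors of c2: {c18, c2, c6, c8}.
Common ancestors: {c6}.
The only common ancestor is c6, so it is the merge base.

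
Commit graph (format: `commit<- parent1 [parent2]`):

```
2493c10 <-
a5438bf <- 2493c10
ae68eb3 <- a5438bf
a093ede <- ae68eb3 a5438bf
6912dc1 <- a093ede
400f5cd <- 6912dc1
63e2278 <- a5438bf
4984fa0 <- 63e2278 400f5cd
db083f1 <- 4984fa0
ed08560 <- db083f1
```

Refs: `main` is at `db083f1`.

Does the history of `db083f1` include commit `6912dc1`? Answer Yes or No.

Yes

Ancestors of db083f1 (commits reachable by following parents): {2493c10, 400f5cd, 4984fa0, 63e2278, 6912dc1, a093ede, a5438bf, ae68eb3, db083f1}.
6912dc1 is in that set, so it is an ancestor of db083f1.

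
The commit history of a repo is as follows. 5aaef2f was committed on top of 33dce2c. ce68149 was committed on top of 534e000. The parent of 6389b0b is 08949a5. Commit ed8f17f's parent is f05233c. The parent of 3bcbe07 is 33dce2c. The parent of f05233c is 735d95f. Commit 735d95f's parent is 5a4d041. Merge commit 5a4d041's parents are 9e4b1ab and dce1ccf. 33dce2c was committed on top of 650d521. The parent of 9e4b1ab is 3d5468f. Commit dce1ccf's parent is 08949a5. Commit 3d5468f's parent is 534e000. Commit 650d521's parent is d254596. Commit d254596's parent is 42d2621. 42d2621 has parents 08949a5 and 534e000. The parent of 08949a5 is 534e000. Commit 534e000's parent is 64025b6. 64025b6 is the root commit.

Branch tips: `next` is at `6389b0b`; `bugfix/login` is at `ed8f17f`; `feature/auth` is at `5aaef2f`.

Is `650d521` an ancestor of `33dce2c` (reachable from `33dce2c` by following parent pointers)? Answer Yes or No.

Yes

Ancestors of 33dce2c (commits reachable by following parents): {08949a5, 33dce2c, 42d2621, 534e000, 64025b6, 650d521, d254596}.
650d521 is in that set, so it is an ancestor of 33dce2c.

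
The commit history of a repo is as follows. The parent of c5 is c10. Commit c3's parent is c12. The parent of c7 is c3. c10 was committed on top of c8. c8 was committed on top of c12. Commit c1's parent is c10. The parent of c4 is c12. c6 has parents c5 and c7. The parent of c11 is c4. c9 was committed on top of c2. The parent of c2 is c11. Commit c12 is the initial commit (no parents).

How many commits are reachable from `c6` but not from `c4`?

6

Reachable from c6: {c10, c12, c3, c5, c6, c7, c8}.
Reachable from c4: {c12, c4}.
In c6's history but not c4's: {c10, c3, c5, c6, c7, c8} — 6 commits.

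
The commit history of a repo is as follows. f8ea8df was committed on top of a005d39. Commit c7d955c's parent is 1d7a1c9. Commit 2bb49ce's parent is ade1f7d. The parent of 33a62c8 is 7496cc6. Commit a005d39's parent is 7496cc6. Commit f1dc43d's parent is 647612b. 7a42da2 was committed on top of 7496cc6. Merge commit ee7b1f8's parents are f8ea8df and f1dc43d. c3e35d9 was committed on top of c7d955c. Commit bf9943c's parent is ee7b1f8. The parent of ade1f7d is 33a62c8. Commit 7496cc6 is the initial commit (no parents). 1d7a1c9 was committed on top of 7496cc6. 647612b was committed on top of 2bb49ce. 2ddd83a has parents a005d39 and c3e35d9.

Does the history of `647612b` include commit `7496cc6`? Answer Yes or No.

Yes

Ancestors of 647612b (commits reachable by following parents): {2bb49ce, 33a62c8, 647612b, 7496cc6, ade1f7d}.
7496cc6 is in that set, so it is an ancestor of 647612b.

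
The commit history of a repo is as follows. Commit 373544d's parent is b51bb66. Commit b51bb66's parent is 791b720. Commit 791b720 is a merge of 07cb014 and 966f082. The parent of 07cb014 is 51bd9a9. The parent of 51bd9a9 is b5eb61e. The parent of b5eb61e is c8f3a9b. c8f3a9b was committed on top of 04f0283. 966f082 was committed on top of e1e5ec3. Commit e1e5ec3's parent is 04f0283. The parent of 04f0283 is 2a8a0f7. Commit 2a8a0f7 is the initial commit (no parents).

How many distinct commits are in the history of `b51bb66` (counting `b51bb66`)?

Walking parent pointers from b51bb66: reachable set = {04f0283, 07cb014, 2a8a0f7, 51bd9a9, 791b720, 966f082, b51bb66, b5eb61e, c8f3a9b, e1e5ec3}.
That is 10 commits.

10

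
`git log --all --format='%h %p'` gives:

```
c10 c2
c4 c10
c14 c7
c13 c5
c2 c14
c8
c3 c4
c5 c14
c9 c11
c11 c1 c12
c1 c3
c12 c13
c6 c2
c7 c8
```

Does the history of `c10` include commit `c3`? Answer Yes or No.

No

Ancestors of c10: {c10, c14, c2, c7, c8}.
c3 is not in that set, so it is not an ancestor of c10.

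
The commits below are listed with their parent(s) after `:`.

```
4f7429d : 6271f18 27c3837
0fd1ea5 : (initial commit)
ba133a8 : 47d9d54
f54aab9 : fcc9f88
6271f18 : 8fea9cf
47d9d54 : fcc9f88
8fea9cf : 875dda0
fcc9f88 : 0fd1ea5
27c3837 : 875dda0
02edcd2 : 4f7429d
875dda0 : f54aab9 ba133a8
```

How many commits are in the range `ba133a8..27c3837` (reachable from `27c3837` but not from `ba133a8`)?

Reachable from 27c3837: {0fd1ea5, 27c3837, 47d9d54, 875dda0, ba133a8, f54aab9, fcc9f88}.
Reachable from ba133a8: {0fd1ea5, 47d9d54, ba133a8, fcc9f88}.
In 27c3837's history but not ba133a8's: {27c3837, 875dda0, f54aab9} — 3 commits.

3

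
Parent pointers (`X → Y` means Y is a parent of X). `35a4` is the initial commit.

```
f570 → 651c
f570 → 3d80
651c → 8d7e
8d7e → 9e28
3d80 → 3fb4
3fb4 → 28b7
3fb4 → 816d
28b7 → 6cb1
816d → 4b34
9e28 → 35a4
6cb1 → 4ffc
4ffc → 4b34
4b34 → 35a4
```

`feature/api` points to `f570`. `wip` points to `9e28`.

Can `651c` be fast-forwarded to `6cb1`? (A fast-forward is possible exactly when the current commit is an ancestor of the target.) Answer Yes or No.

No

A fast-forward from 651c to 6cb1 is possible iff 651c is an ancestor of 6cb1.
Ancestors of 6cb1: {35a4, 4b34, 4ffc, 6cb1}.
651c is not among them, so fast-forward is not possible.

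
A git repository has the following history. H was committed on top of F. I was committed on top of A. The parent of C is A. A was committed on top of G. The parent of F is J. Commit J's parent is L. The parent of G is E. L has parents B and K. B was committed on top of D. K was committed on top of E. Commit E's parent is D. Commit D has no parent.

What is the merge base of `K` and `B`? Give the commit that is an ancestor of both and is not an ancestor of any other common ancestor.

Ancestors of K: {D, E, K}.
Ancestors of B: {B, D}.
Common ancestors: {D}.
The only common ancestor is D, so it is the merge base.

D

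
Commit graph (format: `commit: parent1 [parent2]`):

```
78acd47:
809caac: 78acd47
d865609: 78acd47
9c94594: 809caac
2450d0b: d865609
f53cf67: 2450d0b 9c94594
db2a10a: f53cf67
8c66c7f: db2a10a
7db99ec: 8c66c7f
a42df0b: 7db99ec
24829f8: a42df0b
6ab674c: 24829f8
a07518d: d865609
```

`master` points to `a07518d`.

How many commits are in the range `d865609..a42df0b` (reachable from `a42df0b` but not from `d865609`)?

Reachable from a42df0b: {2450d0b, 78acd47, 7db99ec, 809caac, 8c66c7f, 9c94594, a42df0b, d865609, db2a10a, f53cf67}.
Reachable from d865609: {78acd47, d865609}.
In a42df0b's history but not d865609's: {2450d0b, 7db99ec, 809caac, 8c66c7f, 9c94594, a42df0b, db2a10a, f53cf67} — 8 commits.

8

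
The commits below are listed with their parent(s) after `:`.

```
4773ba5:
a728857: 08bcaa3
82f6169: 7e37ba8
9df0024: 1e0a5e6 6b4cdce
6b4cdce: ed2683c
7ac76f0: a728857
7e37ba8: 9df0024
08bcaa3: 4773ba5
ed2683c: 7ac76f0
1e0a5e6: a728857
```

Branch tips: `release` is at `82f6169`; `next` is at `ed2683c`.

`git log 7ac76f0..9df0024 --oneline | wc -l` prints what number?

4

Reachable from 9df0024: {08bcaa3, 1e0a5e6, 4773ba5, 6b4cdce, 7ac76f0, 9df0024, a728857, ed2683c}.
Reachable from 7ac76f0: {08bcaa3, 4773ba5, 7ac76f0, a728857}.
In 9df0024's history but not 7ac76f0's: {1e0a5e6, 6b4cdce, 9df0024, ed2683c} — 4 commits.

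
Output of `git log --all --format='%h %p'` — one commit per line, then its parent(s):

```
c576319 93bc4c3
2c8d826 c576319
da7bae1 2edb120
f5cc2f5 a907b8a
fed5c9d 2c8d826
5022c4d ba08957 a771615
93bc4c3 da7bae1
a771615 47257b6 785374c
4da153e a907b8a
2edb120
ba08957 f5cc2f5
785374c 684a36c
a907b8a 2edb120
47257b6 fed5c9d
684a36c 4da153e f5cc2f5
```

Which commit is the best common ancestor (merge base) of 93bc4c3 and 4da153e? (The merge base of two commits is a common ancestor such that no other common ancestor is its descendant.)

Ancestors of 93bc4c3: {2edb120, 93bc4c3, da7bae1}.
Ancestors of 4da153e: {2edb120, 4da153e, a907b8a}.
Common ancestors: {2edb120}.
The only common ancestor is 2edb120, so it is the merge base.

2edb120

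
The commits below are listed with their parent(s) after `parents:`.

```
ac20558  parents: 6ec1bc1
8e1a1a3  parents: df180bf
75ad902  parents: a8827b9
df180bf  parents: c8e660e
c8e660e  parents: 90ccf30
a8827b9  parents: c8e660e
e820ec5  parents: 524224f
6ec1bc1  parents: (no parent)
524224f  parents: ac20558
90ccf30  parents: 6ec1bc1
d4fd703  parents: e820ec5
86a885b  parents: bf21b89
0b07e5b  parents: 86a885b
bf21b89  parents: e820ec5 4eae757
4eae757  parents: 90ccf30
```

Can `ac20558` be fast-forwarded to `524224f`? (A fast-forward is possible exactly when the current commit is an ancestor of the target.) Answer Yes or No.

A fast-forward from ac20558 to 524224f is possible iff ac20558 is an ancestor of 524224f.
Ancestors of 524224f: {524224f, 6ec1bc1, ac20558}.
ac20558 is among them, so fast-forward is possible.

Yes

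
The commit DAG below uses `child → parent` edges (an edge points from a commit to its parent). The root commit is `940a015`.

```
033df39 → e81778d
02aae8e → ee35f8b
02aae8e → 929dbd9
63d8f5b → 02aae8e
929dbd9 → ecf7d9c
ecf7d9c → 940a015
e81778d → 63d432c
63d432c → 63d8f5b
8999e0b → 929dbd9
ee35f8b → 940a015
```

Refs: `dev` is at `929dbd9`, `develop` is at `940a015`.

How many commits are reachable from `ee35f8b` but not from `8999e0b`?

Reachable from ee35f8b: {940a015, ee35f8b}.
Reachable from 8999e0b: {8999e0b, 929dbd9, 940a015, ecf7d9c}.
In ee35f8b's history but not 8999e0b's: {ee35f8b} — 1 commit.

1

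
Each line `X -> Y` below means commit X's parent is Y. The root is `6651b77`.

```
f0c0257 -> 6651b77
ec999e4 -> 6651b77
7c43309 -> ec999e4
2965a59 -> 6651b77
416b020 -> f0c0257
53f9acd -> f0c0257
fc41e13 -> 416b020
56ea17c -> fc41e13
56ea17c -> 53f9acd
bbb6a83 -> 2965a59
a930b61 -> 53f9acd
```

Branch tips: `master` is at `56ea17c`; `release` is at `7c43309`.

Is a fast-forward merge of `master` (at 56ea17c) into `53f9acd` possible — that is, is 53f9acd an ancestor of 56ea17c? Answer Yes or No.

Yes

A fast-forward from 53f9acd to 56ea17c is possible iff 53f9acd is an ancestor of 56ea17c.
Ancestors of 56ea17c: {416b020, 53f9acd, 56ea17c, 6651b77, f0c0257, fc41e13}.
53f9acd is among them, so fast-forward is possible.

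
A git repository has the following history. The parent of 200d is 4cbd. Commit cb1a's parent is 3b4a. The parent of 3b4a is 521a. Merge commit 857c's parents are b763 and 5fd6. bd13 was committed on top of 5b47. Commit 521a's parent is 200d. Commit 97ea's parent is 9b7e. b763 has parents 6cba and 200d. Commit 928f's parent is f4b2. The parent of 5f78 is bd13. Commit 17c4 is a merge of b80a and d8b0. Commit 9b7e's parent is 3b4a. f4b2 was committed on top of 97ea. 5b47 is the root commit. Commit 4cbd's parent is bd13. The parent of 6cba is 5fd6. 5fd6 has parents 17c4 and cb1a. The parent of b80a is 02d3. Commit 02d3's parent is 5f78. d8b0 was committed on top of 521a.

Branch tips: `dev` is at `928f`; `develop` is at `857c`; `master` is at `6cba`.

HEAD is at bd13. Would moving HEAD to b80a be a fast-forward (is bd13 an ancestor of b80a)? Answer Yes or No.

Yes

A fast-forward from bd13 to b80a is possible iff bd13 is an ancestor of b80a.
Ancestors of b80a: {02d3, 5b47, 5f78, b80a, bd13}.
bd13 is among them, so fast-forward is possible.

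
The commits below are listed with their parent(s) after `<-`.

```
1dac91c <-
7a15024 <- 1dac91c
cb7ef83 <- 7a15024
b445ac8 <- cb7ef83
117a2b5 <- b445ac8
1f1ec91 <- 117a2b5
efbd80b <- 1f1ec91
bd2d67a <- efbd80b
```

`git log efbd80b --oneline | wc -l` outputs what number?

Walking parent pointers from efbd80b: reachable set = {117a2b5, 1dac91c, 1f1ec91, 7a15024, b445ac8, cb7ef83, efbd80b}.
That is 7 commits.

7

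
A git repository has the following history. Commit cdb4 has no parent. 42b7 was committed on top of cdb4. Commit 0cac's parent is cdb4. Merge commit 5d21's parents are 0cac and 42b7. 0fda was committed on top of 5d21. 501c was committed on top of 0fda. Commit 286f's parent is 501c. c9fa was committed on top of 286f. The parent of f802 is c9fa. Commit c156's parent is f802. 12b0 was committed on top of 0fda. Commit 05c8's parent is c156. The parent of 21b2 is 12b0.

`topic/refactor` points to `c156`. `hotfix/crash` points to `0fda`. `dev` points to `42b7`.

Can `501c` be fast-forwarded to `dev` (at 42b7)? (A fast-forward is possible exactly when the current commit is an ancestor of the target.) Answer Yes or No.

No

A fast-forward from 501c to 42b7 is possible iff 501c is an ancestor of 42b7.
Ancestors of 42b7: {42b7, cdb4}.
501c is not among them, so fast-forward is not possible.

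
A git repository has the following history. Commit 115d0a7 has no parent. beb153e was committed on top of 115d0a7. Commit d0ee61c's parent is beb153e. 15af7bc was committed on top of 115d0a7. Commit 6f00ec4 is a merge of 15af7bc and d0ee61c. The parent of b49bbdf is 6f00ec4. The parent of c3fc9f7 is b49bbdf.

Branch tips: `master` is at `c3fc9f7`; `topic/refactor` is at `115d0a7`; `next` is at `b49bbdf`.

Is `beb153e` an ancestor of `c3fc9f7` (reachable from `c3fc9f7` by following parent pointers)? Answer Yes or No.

Yes

Ancestors of c3fc9f7 (commits reachable by following parents): {115d0a7, 15af7bc, 6f00ec4, b49bbdf, beb153e, c3fc9f7, d0ee61c}.
beb153e is in that set, so it is an ancestor of c3fc9f7.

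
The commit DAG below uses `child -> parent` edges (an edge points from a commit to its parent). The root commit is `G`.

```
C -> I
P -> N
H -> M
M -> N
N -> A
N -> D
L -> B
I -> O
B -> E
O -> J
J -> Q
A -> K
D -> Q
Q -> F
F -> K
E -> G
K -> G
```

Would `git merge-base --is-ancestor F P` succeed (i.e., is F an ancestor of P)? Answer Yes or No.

Yes

Ancestors of P (commits reachable by following parents): {A, D, F, G, K, N, P, Q}.
F is in that set, so it is an ancestor of P.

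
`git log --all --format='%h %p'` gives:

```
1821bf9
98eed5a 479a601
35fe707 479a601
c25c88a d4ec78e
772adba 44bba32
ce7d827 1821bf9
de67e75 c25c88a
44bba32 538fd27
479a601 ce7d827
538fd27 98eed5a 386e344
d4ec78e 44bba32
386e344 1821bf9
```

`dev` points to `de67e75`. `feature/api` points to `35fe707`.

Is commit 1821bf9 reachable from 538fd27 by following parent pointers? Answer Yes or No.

Yes

Ancestors of 538fd27 (commits reachable by following parents): {1821bf9, 386e344, 479a601, 538fd27, 98eed5a, ce7d827}.
1821bf9 is in that set, so it is an ancestor of 538fd27.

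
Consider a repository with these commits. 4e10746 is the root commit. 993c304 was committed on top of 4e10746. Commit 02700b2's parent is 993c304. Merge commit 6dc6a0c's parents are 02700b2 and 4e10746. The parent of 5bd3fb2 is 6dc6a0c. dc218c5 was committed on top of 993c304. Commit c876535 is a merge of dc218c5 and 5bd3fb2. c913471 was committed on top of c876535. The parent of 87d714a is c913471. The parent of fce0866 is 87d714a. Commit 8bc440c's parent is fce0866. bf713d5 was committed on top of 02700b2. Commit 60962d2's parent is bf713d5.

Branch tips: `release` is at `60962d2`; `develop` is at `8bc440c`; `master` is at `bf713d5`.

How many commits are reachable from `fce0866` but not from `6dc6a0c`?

6

Reachable from fce0866: {02700b2, 4e10746, 5bd3fb2, 6dc6a0c, 87d714a, 993c304, c876535, c913471, dc218c5, fce0866}.
Reachable from 6dc6a0c: {02700b2, 4e10746, 6dc6a0c, 993c304}.
In fce0866's history but not 6dc6a0c's: {5bd3fb2, 87d714a, c876535, c913471, dc218c5, fce0866} — 6 commits.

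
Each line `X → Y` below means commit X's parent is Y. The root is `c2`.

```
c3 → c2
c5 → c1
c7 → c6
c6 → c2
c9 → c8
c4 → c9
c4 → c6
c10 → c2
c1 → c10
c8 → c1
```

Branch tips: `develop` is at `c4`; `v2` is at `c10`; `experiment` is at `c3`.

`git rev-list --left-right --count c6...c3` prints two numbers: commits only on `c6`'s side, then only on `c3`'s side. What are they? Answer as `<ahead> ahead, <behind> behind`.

1 ahead, 1 behind

Reachable from c6: {c2, c6}.
Reachable from c3: {c2, c3}.
Only in c6's history (ahead): {c6} — 1.
Only in c3's history (behind): {c3} — 1.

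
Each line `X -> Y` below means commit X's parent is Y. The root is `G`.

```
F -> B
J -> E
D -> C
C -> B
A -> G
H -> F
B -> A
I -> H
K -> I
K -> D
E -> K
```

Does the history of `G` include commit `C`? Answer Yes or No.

Ancestors of G: {G}.
C is not in that set, so it is not an ancestor of G.

No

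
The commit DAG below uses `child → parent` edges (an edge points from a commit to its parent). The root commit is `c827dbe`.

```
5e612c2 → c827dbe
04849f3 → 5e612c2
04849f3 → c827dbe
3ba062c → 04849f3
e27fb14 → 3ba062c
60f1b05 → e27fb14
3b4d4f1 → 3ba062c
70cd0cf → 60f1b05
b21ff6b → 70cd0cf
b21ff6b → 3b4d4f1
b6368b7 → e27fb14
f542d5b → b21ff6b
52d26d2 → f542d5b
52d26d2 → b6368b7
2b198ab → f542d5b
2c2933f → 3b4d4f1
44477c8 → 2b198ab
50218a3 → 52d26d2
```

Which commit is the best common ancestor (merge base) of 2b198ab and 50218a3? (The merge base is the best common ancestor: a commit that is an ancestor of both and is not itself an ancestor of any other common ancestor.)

f542d5b

Ancestors of 2b198ab: {04849f3, 2b198ab, 3b4d4f1, 3ba062c, 5e612c2, 60f1b05, 70cd0cf, b21ff6b, c827dbe, e27fb14, f542d5b}.
Ancestors of 50218a3: {04849f3, 3b4d4f1, 3ba062c, 50218a3, 52d26d2, 5e612c2, 60f1b05, 70cd0cf, b21ff6b, b6368b7, c827dbe, e27fb14, f542d5b}.
Common ancestors: {04849f3, 3b4d4f1, 3ba062c, 5e612c2, 60f1b05, 70cd0cf, b21ff6b, c827dbe, e27fb14, f542d5b}.
Among these, f542d5b is not an ancestor of any other common ancestor — it is the merge base.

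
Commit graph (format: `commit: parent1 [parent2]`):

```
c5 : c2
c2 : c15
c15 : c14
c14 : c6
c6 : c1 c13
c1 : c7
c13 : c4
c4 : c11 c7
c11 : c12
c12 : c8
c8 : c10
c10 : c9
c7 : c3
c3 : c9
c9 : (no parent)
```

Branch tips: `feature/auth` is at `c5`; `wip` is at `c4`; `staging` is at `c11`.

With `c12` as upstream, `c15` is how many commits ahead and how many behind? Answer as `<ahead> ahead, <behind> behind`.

9 ahead, 0 behind

Reachable from c15: {c1, c10, c11, c12, c13, c14, c15, c3, c4, c6, c7, c8, c9}.
Reachable from c12: {c10, c12, c8, c9}.
Only in c15's history (ahead): {c1, c11, c13, c14, c15, c3, c4, c6, c7} — 9.
Only in c12's history (behind): {} — 0.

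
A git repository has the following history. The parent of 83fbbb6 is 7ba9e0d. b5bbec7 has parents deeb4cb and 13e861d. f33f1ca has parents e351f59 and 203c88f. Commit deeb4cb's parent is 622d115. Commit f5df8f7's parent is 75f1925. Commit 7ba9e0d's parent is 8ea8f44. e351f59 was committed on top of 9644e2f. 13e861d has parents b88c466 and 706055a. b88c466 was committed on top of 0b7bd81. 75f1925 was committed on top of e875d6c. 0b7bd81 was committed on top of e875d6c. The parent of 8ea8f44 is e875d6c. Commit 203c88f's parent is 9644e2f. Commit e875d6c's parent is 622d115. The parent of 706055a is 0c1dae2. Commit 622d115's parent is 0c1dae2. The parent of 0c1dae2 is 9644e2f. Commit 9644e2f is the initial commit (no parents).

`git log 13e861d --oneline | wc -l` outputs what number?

8

Walking parent pointers from 13e861d: reachable set = {0b7bd81, 0c1dae2, 13e861d, 622d115, 706055a, 9644e2f, b88c466, e875d6c}.
That is 8 commits.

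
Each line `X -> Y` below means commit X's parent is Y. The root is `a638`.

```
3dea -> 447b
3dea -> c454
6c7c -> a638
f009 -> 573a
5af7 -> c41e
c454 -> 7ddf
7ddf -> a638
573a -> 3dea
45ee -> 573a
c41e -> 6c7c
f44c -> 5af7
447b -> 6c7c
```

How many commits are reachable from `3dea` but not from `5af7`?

4

Reachable from 3dea: {3dea, 447b, 6c7c, 7ddf, a638, c454}.
Reachable from 5af7: {5af7, 6c7c, a638, c41e}.
In 3dea's history but not 5af7's: {3dea, 447b, 7ddf, c454} — 4 commits.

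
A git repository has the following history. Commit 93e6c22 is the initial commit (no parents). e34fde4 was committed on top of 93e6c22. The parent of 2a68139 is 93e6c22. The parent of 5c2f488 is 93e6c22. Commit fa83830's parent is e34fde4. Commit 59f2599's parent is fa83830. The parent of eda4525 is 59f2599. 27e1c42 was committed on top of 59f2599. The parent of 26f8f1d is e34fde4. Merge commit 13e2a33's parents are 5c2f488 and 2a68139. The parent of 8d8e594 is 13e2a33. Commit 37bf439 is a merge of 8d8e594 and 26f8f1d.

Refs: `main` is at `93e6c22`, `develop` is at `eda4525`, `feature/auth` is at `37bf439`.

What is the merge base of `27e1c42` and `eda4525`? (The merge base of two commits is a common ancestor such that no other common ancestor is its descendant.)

Ancestors of 27e1c42: {27e1c42, 59f2599, 93e6c22, e34fde4, fa83830}.
Ancestors of eda4525: {59f2599, 93e6c22, e34fde4, eda4525, fa83830}.
Common ancestors: {59f2599, 93e6c22, e34fde4, fa83830}.
Among these, 59f2599 is not an ancestor of any other common ancestor — it is the merge base.

59f2599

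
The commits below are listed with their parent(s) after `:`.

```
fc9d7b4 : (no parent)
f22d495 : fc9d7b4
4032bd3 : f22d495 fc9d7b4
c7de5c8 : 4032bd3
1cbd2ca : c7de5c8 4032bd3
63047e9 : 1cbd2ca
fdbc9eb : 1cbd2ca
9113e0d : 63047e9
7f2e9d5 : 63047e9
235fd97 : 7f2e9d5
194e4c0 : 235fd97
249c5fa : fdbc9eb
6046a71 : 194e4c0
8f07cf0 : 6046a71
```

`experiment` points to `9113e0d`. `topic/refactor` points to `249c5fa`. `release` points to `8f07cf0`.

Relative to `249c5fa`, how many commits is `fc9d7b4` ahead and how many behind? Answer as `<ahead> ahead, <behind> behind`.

Reachable from fc9d7b4: {fc9d7b4}.
Reachable from 249c5fa: {1cbd2ca, 249c5fa, 4032bd3, c7de5c8, f22d495, fc9d7b4, fdbc9eb}.
Only in fc9d7b4's history (ahead): {} — 0.
Only in 249c5fa's history (behind): {1cbd2ca, 249c5fa, 4032bd3, c7de5c8, f22d495, fdbc9eb} — 6.

0 ahead, 6 behind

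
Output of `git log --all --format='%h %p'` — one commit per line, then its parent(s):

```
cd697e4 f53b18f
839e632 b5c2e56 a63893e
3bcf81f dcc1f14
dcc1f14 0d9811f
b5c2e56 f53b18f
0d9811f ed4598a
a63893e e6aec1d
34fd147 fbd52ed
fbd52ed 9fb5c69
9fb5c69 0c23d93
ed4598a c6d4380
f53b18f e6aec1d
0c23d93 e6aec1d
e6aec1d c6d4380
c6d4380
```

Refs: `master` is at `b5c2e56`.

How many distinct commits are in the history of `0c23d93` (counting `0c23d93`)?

3

Walking parent pointers from 0c23d93: reachable set = {0c23d93, c6d4380, e6aec1d}.
That is 3 commits.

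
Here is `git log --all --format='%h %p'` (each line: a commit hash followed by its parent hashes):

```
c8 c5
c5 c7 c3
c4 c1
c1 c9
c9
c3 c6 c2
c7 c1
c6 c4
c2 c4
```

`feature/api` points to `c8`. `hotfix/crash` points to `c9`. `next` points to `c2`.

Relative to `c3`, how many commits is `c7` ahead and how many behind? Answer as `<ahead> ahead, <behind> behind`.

Reachable from c7: {c1, c7, c9}.
Reachable from c3: {c1, c2, c3, c4, c6, c9}.
Only in c7's history (ahead): {c7} — 1.
Only in c3's history (behind): {c2, c3, c4, c6} — 4.

1 ahead, 4 behind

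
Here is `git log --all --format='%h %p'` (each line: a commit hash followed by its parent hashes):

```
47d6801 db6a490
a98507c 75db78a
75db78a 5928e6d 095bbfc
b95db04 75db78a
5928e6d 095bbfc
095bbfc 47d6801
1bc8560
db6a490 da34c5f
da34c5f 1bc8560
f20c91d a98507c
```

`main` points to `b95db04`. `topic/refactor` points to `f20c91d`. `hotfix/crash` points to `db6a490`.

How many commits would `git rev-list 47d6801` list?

4

Walking parent pointers from 47d6801: reachable set = {1bc8560, 47d6801, da34c5f, db6a490}.
That is 4 commits.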